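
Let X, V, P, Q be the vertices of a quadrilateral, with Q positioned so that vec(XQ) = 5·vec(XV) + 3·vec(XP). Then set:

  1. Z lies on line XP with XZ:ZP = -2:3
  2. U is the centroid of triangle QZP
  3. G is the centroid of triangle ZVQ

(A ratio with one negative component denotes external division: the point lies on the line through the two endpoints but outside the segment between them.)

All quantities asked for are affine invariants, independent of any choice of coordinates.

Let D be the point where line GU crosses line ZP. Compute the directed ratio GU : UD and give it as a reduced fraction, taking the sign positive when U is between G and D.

Set X = (0, 0), V = (1, 0), P = (0, 1), Q = (5, 3); any affine frame gives the same invariant.
1. Z lies on line XP with XZ:ZP = -2:3 ⇒ Z = (0, -2)
2. U is the centroid of triangle QZP ⇒ U = (5/3, 2/3)
3. G is the centroid of triangle ZVQ ⇒ G = (2, 1/3)
line GU meets ZP at D = (0, 7/3)
U = G + t·(D−G) with t = 1/6, so GU:UD = 1/6:5/6

GU:UD = 1/5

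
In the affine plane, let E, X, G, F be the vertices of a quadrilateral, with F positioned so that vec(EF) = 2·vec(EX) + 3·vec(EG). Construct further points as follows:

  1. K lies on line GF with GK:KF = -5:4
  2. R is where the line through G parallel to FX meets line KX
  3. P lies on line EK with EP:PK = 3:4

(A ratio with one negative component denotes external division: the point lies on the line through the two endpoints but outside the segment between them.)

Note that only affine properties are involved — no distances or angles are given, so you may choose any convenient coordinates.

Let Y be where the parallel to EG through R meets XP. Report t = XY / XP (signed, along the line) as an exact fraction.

t = -63/92

Choose coordinates E = (0, 0), X = (1, 0), G = (0, 1), F = (2, 3).
1. K lies on line GF with GK:KF = -5:4 ⇒ K = (10, 11)
2. R is where the line through G parallel to FX meets line KX ⇒ R = (-5/4, -11/4)
3. P lies on line EK with EP:PK = 3:4 ⇒ P = (30/7, 33/7)
through R parallel to EG: direction (0, 1); meets XP at Y = (-5/4, -297/92)
Y = X + t·(P−X) with t = -63/92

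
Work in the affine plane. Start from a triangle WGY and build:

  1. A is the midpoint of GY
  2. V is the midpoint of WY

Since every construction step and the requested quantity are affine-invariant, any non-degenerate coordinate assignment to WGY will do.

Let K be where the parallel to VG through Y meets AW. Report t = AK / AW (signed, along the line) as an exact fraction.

Set W = (0, 0), G = (1, 0), Y = (0, 1); any affine frame gives the same invariant.
1. A is the midpoint of GY ⇒ A = (1/2, 1/2)
2. V is the midpoint of WY ⇒ V = (0, 1/2)
through Y parallel to VG: direction (1, -1/2); meets AW at K = (2/3, 2/3)
K = A + t·(W−A) with t = -1/3

t = -1/3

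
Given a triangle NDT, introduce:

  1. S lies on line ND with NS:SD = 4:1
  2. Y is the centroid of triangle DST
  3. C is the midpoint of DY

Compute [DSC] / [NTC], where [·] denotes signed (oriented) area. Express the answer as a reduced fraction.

[DSC]:[NTC] = 1/24

Choose coordinates N = (0, 0), D = (1, 0), T = (0, 1).
1. S lies on line ND with NS:SD = 4:1 ⇒ S = (4/5, 0)
2. Y is the centroid of triangle DST ⇒ Y = (3/5, 1/3)
3. C is the midpoint of DY ⇒ C = (4/5, 1/6)
2·[DSC] = -1/30, 2·[NTC] = -4/5
[DSC]:[NTC] = -1/30:-4/5 = 1/24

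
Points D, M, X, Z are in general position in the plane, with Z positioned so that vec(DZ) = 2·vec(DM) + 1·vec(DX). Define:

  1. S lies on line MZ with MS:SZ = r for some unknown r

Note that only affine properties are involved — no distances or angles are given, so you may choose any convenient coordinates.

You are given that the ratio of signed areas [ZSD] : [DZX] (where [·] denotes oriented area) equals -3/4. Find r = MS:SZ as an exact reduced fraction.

Choose coordinates D = (0, 0), M = (1, 0), X = (0, 1), Z = (2, 1).
1. With MS:SZ = r, write λ = r/(r+1) so S = M + λ·(Z−M); S is affine-linear in λ
Every point depending on S is an affine combination of S and λ-independent points, so each such coordinate is linear in λ; the λ² term in each signed area is a multiple of (Z−M)×(Z−M) = 0, so 2·[ZSD] and 2·[DZX] are each linear in λ. Evaluating at λ=0 and λ=1:
  2·[ZSD] = λ − 1,   2·[DZX] = 2
So [ZSD]:[DZX] = (λ − 1) / (2). Setting this equal to -3/4:
  λ − 1 = -3/4·(2)  ⇒  λ = -1/2
Then r = λ/(1−λ) = (-1/2)/(3/2) = -1/3. Check: with r = -1/3, S = (1/2, -1/2) and [ZSD]:[DZX] = -3/4 as required.

r = -1/3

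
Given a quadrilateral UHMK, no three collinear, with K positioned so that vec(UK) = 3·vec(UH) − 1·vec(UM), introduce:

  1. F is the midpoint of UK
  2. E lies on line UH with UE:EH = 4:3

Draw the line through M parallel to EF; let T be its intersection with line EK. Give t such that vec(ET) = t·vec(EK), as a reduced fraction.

Set U = (0, 0), H = (1, 0), M = (0, 1), K = (3, -1); any affine frame gives the same invariant.
1. F is the midpoint of UK ⇒ F = (3/2, -1/2)
2. E lies on line UH with UE:EH = 4:3 ⇒ E = (4/7, 0)
through M parallel to EF: direction (13/14, -1/2); meets EK at T = (169/28, -9/4)
T = E + t·(K−E) with t = 9/4

t = 9/4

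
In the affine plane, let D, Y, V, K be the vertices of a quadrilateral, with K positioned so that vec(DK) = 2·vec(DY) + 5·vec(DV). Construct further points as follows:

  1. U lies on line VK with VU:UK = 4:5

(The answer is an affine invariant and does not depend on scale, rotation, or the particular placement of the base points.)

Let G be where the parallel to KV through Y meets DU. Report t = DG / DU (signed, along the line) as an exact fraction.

t = -2

Work in coordinates with D = (0, 0), Y = (1, 0), V = (0, 1), K = (2, 5).
1. U lies on line VK with VU:UK = 4:5 ⇒ U = (8/9, 25/9)
through Y parallel to KV: direction (-2, -4); meets DU at G = (-16/9, -50/9)
G = D + t·(U−D) with t = -2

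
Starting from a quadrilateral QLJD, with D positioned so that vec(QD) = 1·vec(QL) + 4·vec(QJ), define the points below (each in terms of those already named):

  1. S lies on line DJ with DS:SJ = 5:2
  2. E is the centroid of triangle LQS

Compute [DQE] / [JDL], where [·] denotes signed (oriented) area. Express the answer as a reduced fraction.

Set Q = (0, 0), L = (1, 0), J = (0, 1), D = (1, 4); any affine frame gives the same invariant.
1. S lies on line DJ with DS:SJ = 5:2 ⇒ S = (2/7, 13/7)
2. E is the centroid of triangle LQS ⇒ E = (3/7, 13/21)
2·[DQE] = 23/21, 2·[JDL] = -4
[DQE]:[JDL] = 23/21:-4 = -23/84

[DQE]:[JDL] = -23/84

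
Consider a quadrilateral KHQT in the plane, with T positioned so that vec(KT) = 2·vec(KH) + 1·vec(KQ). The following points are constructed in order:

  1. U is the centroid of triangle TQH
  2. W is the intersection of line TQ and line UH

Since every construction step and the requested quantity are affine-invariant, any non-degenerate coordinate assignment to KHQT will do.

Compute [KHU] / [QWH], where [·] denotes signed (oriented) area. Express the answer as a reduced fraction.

Assign K = (0, 0), H = (1, 0), Q = (0, 1), T = (2, 1) — the answer is frame-independent, so this choice is without loss of generality.
1. U is the centroid of triangle TQH ⇒ U = (1, 2/3)
2. W is the intersection of line TQ and line UH ⇒ W = (1, 1)
2·[KHU] = 2/3, 2·[QWH] = -1
[KHU]:[QWH] = 2/3:-1 = -2/3

[KHU]:[QWH] = -2/3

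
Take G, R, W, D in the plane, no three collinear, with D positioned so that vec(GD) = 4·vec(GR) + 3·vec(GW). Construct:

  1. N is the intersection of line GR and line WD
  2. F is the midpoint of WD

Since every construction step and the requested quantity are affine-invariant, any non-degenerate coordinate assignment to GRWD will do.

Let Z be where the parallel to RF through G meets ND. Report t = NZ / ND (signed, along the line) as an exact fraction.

t = 4/9

Choose coordinates G = (0, 0), R = (1, 0), W = (0, 1), D = (4, 3).
1. N is the intersection of line GR and line WD ⇒ N = (-2, 0)
2. F is the midpoint of WD ⇒ F = (2, 2)
through G parallel to RF: direction (1, 2); meets ND at Z = (2/3, 4/3)
Z = N + t·(D−N) with t = 4/9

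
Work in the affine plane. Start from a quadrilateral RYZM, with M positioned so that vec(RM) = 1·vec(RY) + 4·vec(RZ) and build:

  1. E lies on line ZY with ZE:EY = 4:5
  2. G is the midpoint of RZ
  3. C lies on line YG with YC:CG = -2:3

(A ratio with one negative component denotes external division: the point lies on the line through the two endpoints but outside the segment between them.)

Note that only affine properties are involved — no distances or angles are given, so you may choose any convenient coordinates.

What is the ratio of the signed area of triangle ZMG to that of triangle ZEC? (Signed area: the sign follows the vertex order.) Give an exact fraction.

Set R = (0, 0), Y = (1, 0), Z = (0, 1), M = (1, 4); any affine frame gives the same invariant.
1. E lies on line ZY with ZE:EY = 4:5 ⇒ E = (4/9, 5/9)
2. G is the midpoint of RZ ⇒ G = (0, 1/2)
3. C lies on line YG with YC:CG = -2:3 ⇒ C = (3, -1)
2·[ZMG] = -1/2, 2·[ZEC] = 4/9
[ZMG]:[ZEC] = -1/2:4/9 = -9/8

[ZMG]:[ZEC] = -9/8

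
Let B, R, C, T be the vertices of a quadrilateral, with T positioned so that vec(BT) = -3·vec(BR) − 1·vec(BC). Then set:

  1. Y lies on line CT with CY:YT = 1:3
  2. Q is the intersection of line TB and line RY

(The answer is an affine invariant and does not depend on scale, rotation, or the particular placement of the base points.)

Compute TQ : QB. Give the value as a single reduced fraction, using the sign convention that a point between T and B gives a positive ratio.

TQ:QB = -15/2

Set B = (0, 0), R = (1, 0), C = (0, 1), T = (-3, -1); any affine frame gives the same invariant.
1. Y lies on line CT with CY:YT = 1:3 ⇒ Y = (-3/4, 1/2)
2. Q is the intersection of line TB and line RY ⇒ Q = (6/13, 2/13)
Q = T + t·(B−T) with t = 15/13, so TQ:QB = t:(1−t) = 15/13:-2/13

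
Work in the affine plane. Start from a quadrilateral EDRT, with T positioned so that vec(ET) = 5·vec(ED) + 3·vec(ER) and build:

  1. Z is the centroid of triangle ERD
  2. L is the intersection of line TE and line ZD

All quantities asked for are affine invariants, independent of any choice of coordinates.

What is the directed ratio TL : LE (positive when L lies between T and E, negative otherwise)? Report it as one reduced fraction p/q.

TL:LE = 10

Choose coordinates E = (0, 0), D = (1, 0), R = (0, 1), T = (5, 3).
1. Z is the centroid of triangle ERD ⇒ Z = (1/3, 1/3)
2. L is the intersection of line TE and line ZD ⇒ L = (5/11, 3/11)
L = T + t·(E−T) with t = 10/11, so TL:LE = t:(1−t) = 10/11:1/11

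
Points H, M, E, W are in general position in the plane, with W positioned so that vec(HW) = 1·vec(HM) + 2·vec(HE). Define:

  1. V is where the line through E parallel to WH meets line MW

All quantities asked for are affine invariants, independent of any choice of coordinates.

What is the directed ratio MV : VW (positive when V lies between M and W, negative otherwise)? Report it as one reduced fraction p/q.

MV:VW = -3

Assign H = (0, 0), M = (1, 0), E = (0, 1), W = (1, 2) — the answer is frame-independent, so this choice is without loss of generality.
1. V is where the line through E parallel to WH meets line MW ⇒ V = (1, 3)
V = M + t·(W−M) with t = 3/2, so MV:VW = t:(1−t) = 3/2:-1/2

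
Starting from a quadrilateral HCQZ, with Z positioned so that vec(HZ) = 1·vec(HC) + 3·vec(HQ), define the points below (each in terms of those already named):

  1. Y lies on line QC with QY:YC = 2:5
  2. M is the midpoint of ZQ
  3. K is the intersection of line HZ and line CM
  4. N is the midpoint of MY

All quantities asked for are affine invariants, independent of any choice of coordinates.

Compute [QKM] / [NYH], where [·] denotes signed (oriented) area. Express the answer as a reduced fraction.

Choose coordinates H = (0, 0), C = (1, 0), Q = (0, 1), Z = (1, 3).
1. Y lies on line QC with QY:YC = 2:5 ⇒ Y = (2/7, 5/7)
2. M is the midpoint of ZQ ⇒ M = (1/2, 2)
3. K is the intersection of line HZ and line CM ⇒ K = (4/7, 12/7)
4. N is the midpoint of MY ⇒ N = (11/28, 19/14)
2·[QKM] = 3/14, 2·[NYH] = -3/28
[QKM]:[NYH] = 3/14:-3/28 = -2

[QKM]:[NYH] = -2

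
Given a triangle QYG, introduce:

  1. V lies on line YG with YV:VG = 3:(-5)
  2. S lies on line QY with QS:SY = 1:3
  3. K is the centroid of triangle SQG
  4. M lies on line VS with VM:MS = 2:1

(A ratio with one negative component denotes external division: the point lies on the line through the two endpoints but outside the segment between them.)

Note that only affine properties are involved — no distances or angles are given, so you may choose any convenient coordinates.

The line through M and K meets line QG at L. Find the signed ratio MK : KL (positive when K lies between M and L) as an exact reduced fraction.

Choose coordinates Q = (0, 0), Y = (1, 0), G = (0, 1).
1. V lies on line YG with YV:VG = 3:(-5) ⇒ V = (5/2, -3/2)
2. S lies on line QY with QS:SY = 1:3 ⇒ S = (1/4, 0)
3. K is the centroid of triangle SQG ⇒ K = (1/12, 1/3)
4. M lies on line VS with VM:MS = 2:1 ⇒ M = (1, -1/2)
line MK meets QG at L = (0, 9/22)
K = M + t·(L−M) with t = 11/12, so MK:KL = 11/12:1/12

MK:KL = 11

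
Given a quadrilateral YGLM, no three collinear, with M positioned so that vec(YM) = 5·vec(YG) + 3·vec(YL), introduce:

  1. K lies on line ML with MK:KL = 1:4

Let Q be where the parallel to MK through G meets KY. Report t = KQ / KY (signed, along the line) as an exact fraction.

Set Y = (0, 0), G = (1, 0), L = (0, 1), M = (5, 3); any affine frame gives the same invariant.
1. K lies on line ML with MK:KL = 1:4 ⇒ K = (4, 13/5)
through G parallel to MK: direction (-1, -2/5); meets KY at Q = (-8/5, -26/25)
Q = K + t·(Y−K) with t = 7/5

t = 7/5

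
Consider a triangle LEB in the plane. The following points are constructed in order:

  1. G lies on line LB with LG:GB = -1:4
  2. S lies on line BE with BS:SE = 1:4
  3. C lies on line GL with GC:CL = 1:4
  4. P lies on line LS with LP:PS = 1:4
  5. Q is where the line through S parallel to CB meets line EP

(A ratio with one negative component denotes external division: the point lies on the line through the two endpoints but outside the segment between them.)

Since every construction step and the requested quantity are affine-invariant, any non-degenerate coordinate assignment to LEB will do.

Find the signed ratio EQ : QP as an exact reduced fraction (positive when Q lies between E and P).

EQ:QP = 5

Assign L = (0, 0), E = (1, 0), B = (0, 1) — the answer is frame-independent, so this choice is without loss of generality.
1. G lies on line LB with LG:GB = -1:4 ⇒ G = (0, -1/3)
2. S lies on line BE with BS:SE = 1:4 ⇒ S = (1/5, 4/5)
3. C lies on line GL with GC:CL = 1:4 ⇒ C = (0, -4/15)
4. P lies on line LS with LP:PS = 1:4 ⇒ P = (1/25, 4/25)
5. Q is where the line through S parallel to CB meets line EP ⇒ Q = (1/5, 2/15)
Q = E + t·(P−E) with t = 5/6, so EQ:QP = t:(1−t) = 5/6:1/6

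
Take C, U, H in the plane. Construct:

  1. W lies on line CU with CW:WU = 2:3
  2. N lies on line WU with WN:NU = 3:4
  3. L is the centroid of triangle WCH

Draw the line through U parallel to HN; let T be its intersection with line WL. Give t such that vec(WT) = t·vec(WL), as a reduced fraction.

t = -63/5

Assign C = (0, 0), U = (1, 0), H = (0, 1) — the answer is frame-independent, so this choice is without loss of generality.
1. W lies on line CU with CW:WU = 2:3 ⇒ W = (2/5, 0)
2. N lies on line WU with WN:NU = 3:4 ⇒ N = (23/35, 0)
3. L is the centroid of triangle WCH ⇒ L = (2/15, 1/3)
through U parallel to HN: direction (23/35, -1); meets WL at T = (94/25, -21/5)
T = W + t·(L−W) with t = -63/5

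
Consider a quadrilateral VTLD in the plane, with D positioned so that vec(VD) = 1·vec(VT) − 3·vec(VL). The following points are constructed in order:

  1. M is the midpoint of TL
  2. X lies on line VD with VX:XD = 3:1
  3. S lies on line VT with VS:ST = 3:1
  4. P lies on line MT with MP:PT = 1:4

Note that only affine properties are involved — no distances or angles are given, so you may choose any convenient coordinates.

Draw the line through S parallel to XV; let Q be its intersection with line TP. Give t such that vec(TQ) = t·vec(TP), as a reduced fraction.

t = 15/16

Choose coordinates V = (0, 0), T = (1, 0), L = (0, 1), D = (1, -3).
1. M is the midpoint of TL ⇒ M = (1/2, 1/2)
2. X lies on line VD with VX:XD = 3:1 ⇒ X = (3/4, -9/4)
3. S lies on line VT with VS:ST = 3:1 ⇒ S = (3/4, 0)
4. P lies on line MT with MP:PT = 1:4 ⇒ P = (3/5, 2/5)
through S parallel to XV: direction (-3/4, 9/4); meets TP at Q = (5/8, 3/8)
Q = T + t·(P−T) with t = 15/16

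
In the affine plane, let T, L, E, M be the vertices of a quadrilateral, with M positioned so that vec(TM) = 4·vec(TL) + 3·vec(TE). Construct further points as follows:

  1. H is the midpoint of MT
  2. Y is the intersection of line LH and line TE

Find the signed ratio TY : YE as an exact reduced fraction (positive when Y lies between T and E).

TY:YE = -3/5

Work in coordinates with T = (0, 0), L = (1, 0), E = (0, 1), M = (4, 3).
1. H is the midpoint of MT ⇒ H = (2, 3/2)
2. Y is the intersection of line LH and line TE ⇒ Y = (0, -3/2)
Y = T + t·(E−T) with t = -3/2, so TY:YE = t:(1−t) = -3/2:5/2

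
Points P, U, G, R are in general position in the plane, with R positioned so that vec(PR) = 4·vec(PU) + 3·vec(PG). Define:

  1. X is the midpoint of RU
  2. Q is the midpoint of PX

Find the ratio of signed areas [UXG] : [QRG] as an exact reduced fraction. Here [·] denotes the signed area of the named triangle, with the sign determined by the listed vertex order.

Choose coordinates P = (0, 0), U = (1, 0), G = (0, 1), R = (4, 3).
1. X is the midpoint of RU ⇒ X = (5/2, 3/2)
2. Q is the midpoint of PX ⇒ Q = (5/4, 3/4)
2·[UXG] = 3, 2·[QRG] = 7/2
[UXG]:[QRG] = 3:7/2 = 6/7

[UXG]:[QRG] = 6/7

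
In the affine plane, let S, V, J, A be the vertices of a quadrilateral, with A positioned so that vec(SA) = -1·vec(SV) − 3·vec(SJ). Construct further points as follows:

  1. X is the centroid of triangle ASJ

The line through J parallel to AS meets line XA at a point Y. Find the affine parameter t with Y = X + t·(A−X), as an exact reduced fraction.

Assign S = (0, 0), V = (1, 0), J = (0, 1), A = (-1, -3) — the answer is frame-independent, so this choice is without loss of generality.
1. X is the centroid of triangle ASJ ⇒ X = (-1/3, -2/3)
through J parallel to AS: direction (1, 3); meets XA at Y = (1, 4)
Y = X + t·(A−X) with t = -2

t = -2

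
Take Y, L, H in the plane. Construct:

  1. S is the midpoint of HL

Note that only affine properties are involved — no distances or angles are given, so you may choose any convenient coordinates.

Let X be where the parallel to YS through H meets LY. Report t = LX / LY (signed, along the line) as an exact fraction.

t = 2

Assign Y = (0, 0), L = (1, 0), H = (0, 1) — the answer is frame-independent, so this choice is without loss of generality.
1. S is the midpoint of HL ⇒ S = (1/2, 1/2)
through H parallel to YS: direction (1/2, 1/2); meets LY at X = (-1, 0)
X = L + t·(Y−L) with t = 2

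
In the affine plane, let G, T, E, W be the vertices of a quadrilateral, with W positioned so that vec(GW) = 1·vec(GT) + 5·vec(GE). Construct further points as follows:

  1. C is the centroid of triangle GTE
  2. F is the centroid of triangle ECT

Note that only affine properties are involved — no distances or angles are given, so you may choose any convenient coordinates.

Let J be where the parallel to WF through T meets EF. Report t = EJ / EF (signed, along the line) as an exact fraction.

t = 46/21

Assign G = (0, 0), T = (1, 0), E = (0, 1), W = (1, 5) — the answer is frame-independent, so this choice is without loss of generality.
1. C is the centroid of triangle GTE ⇒ C = (1/3, 1/3)
2. F is the centroid of triangle ECT ⇒ F = (4/9, 4/9)
through T parallel to WF: direction (-5/9, -41/9); meets EF at J = (184/189, -41/189)
J = E + t·(F−E) with t = 46/21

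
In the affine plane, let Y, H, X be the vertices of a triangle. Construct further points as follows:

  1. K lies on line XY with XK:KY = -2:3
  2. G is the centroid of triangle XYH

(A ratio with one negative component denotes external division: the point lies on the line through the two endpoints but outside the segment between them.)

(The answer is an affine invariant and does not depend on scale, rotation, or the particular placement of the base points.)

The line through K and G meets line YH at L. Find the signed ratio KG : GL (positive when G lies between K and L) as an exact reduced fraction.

Choose coordinates Y = (0, 0), H = (1, 0), X = (0, 1).
1. K lies on line XY with XK:KY = -2:3 ⇒ K = (0, 3)
2. G is the centroid of triangle XYH ⇒ G = (1/3, 1/3)
line KG meets YH at L = (3/8, 0)
G = K + t·(L−K) with t = 8/9, so KG:GL = 8/9:1/9

KG:GL = 8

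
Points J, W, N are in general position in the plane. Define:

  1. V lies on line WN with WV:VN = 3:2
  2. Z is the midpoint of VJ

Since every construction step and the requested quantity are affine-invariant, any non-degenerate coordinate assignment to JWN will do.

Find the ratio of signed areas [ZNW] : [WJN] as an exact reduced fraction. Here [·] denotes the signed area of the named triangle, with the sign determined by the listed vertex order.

Work in coordinates with J = (0, 0), W = (1, 0), N = (0, 1).
1. V lies on line WN with WV:VN = 3:2 ⇒ V = (2/5, 3/5)
2. Z is the midpoint of VJ ⇒ Z = (1/5, 3/10)
2·[ZNW] = -1/2, 2·[WJN] = -1
[ZNW]:[WJN] = -1/2:-1 = 1/2

[ZNW]:[WJN] = 1/2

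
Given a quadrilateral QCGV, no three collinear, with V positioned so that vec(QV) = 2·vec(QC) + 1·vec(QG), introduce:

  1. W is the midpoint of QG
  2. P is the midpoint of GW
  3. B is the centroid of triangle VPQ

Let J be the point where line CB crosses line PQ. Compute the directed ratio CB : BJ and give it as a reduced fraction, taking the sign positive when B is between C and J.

Set Q = (0, 0), C = (1, 0), G = (0, 1), V = (2, 1); any affine frame gives the same invariant.
1. W is the midpoint of QG ⇒ W = (0, 1/2)
2. P is the midpoint of GW ⇒ P = (0, 3/4)
3. B is the centroid of triangle VPQ ⇒ B = (2/3, 7/12)
line CB meets PQ at J = (0, 7/4)
B = C + t·(J−C) with t = 1/3, so CB:BJ = 1/3:2/3

CB:BJ = 1/2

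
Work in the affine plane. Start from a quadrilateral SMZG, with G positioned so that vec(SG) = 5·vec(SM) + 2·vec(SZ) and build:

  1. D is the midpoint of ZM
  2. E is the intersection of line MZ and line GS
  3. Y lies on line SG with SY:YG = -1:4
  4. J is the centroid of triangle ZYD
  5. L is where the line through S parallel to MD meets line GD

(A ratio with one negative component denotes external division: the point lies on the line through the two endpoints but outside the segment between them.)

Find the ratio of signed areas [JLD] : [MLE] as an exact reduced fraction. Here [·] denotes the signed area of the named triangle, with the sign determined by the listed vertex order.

Work in coordinates with S = (0, 0), M = (1, 0), Z = (0, 1), G = (5, 2).
1. D is the midpoint of ZM ⇒ D = (1/2, 1/2)
2. E is the intersection of line MZ and line GS ⇒ E = (5/7, 2/7)
3. Y lies on line SG with SY:YG = -1:4 ⇒ Y = (-5/3, -2/3)
4. J is the centroid of triangle ZYD ⇒ J = (-7/18, 5/18)
5. L is where the line through S parallel to MD meets line GD ⇒ L = (-1/4, 1/4)
2·[JLD] = 1/18, 2·[MLE] = -2/7
[JLD]:[MLE] = 1/18:-2/7 = -7/36

[JLD]:[MLE] = -7/36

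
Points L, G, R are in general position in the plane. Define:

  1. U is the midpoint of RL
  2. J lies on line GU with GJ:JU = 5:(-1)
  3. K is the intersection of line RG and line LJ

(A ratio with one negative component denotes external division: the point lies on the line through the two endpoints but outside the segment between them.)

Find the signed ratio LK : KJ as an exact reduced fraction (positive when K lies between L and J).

LK:KJ = -8/5

Assign L = (0, 0), G = (1, 0), R = (0, 1) — the answer is frame-independent, so this choice is without loss of generality.
1. U is the midpoint of RL ⇒ U = (0, 1/2)
2. J lies on line GU with GJ:JU = 5:(-1) ⇒ J = (-1/4, 5/8)
3. K is the intersection of line RG and line LJ ⇒ K = (-2/3, 5/3)
K = L + t·(J−L) with t = 8/3, so LK:KJ = t:(1−t) = 8/3:-5/3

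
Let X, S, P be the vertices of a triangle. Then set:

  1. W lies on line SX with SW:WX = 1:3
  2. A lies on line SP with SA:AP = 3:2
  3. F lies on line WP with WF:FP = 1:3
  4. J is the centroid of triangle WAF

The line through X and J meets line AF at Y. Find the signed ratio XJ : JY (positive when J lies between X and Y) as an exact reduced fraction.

Choose coordinates X = (0, 0), S = (1, 0), P = (0, 1).
1. W lies on line SX with SW:WX = 1:3 ⇒ W = (3/4, 0)
2. A lies on line SP with SA:AP = 3:2 ⇒ A = (2/5, 3/5)
3. F lies on line WP with WF:FP = 1:3 ⇒ F = (9/16, 1/4)
4. J is the centroid of triangle WAF ⇒ J = (137/240, 17/60)
line XJ meets AF at Y = (2603/4720, 323/1180)
J = X + t·(Y−X) with t = 59/57, so XJ:JY = 59/57:-2/57

XJ:JY = -59/2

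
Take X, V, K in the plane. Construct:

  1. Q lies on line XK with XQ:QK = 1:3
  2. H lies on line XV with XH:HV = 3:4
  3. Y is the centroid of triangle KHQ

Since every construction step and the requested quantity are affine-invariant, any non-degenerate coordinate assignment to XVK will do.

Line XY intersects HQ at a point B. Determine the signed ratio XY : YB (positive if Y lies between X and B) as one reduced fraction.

XY:YB = -2

Assign X = (0, 0), V = (1, 0), K = (0, 1) — the answer is frame-independent, so this choice is without loss of generality.
1. Q lies on line XK with XQ:QK = 1:3 ⇒ Q = (0, 1/4)
2. H lies on line XV with XH:HV = 3:4 ⇒ H = (3/7, 0)
3. Y is the centroid of triangle KHQ ⇒ Y = (1/7, 5/12)
line XY meets HQ at B = (1/14, 5/24)
Y = X + t·(B−X) with t = 2, so XY:YB = 2:-1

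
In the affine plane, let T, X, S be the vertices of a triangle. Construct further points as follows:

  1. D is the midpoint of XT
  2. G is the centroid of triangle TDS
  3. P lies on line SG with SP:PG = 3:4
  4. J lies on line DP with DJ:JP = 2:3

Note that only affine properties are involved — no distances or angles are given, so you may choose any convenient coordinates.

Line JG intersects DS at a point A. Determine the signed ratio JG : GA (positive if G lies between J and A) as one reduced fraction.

JG:GA = -29/35

Set T = (0, 0), X = (1, 0), S = (0, 1); any affine frame gives the same invariant.
1. D is the midpoint of XT ⇒ D = (1/2, 0)
2. G is the centroid of triangle TDS ⇒ G = (1/6, 1/3)
3. P lies on line SG with SP:PG = 3:4 ⇒ P = (1/14, 5/7)
4. J lies on line DP with DJ:JP = 2:3 ⇒ J = (23/70, 2/7)
line JG meets DS at A = (21/58, 8/29)
G = J + t·(A−J) with t = -29/6, so JG:GA = -29/6:35/6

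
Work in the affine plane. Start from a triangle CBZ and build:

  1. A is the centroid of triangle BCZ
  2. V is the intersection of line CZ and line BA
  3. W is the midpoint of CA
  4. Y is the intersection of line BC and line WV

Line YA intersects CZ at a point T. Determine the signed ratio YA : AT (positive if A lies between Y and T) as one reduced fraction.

Choose coordinates C = (0, 0), B = (1, 0), Z = (0, 1).
1. A is the centroid of triangle BCZ ⇒ A = (1/3, 1/3)
2. V is the intersection of line CZ and line BA ⇒ V = (0, 1/2)
3. W is the midpoint of CA ⇒ W = (1/6, 1/6)
4. Y is the intersection of line BC and line WV ⇒ Y = (1/4, 0)
line YA meets CZ at T = (0, -1)
A = Y + t·(T−Y) with t = -1/3, so YA:AT = -1/3:4/3

YA:AT = -1/4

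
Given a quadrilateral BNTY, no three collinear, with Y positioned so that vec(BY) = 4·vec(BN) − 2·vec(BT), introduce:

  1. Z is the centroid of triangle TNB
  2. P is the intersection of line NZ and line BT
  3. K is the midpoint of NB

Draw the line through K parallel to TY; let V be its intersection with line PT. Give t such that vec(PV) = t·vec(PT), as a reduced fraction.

t = -1/4

Set B = (0, 0), N = (1, 0), T = (0, 1), Y = (4, -2); any affine frame gives the same invariant.
1. Z is the centroid of triangle TNB ⇒ Z = (1/3, 1/3)
2. P is the intersection of line NZ and line BT ⇒ P = (0, 1/2)
3. K is the midpoint of NB ⇒ K = (1/2, 0)
through K parallel to TY: direction (4, -3); meets PT at V = (0, 3/8)
V = P + t·(T−P) with t = -1/4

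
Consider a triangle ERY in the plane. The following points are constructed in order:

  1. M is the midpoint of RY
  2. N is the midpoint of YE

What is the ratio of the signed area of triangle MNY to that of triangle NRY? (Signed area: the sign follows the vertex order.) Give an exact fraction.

Work in coordinates with E = (0, 0), R = (1, 0), Y = (0, 1).
1. M is the midpoint of RY ⇒ M = (1/2, 1/2)
2. N is the midpoint of YE ⇒ N = (0, 1/2)
2·[MNY] = -1/4, 2·[NRY] = 1/2
[MNY]:[NRY] = -1/4:1/2 = -1/2

[MNY]:[NRY] = -1/2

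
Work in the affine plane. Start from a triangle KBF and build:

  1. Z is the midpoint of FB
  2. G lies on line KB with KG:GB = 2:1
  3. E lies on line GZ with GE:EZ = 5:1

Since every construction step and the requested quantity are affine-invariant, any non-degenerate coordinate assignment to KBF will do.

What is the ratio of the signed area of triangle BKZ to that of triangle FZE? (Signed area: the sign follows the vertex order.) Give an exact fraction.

Assign K = (0, 0), B = (1, 0), F = (0, 1) — the answer is frame-independent, so this choice is without loss of generality.
1. Z is the midpoint of FB ⇒ Z = (1/2, 1/2)
2. G lies on line KB with KG:GB = 2:1 ⇒ G = (2/3, 0)
3. E lies on line GZ with GE:EZ = 5:1 ⇒ E = (19/36, 5/12)
2·[BKZ] = -1/2, 2·[FZE] = -1/36
[BKZ]:[FZE] = -1/2:-1/36 = 18

[BKZ]:[FZE] = 18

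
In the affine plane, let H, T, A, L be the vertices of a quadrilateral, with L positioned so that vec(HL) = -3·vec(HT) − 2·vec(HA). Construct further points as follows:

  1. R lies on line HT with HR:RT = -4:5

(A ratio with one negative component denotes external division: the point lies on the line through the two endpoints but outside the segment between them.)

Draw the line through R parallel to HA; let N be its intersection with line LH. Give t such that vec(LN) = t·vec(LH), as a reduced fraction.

Assign H = (0, 0), T = (1, 0), A = (0, 1), L = (-3, -2) — the answer is frame-independent, so this choice is without loss of generality.
1. R lies on line HT with HR:RT = -4:5 ⇒ R = (-4, 0)
through R parallel to HA: direction (0, 1); meets LH at N = (-4, -8/3)
N = L + t·(H−L) with t = -1/3

t = -1/3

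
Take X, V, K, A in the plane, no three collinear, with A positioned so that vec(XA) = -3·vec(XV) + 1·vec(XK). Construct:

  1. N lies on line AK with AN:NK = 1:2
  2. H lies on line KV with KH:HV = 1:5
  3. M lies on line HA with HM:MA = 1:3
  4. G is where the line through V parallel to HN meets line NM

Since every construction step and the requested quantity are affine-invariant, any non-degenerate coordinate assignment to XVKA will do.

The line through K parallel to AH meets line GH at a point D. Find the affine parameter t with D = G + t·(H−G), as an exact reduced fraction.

Set X = (0, 0), V = (1, 0), K = (0, 1), A = (-3, 1); any affine frame gives the same invariant.
1. N lies on line AK with AN:NK = 1:2 ⇒ N = (-2, 1)
2. H lies on line KV with KH:HV = 1:5 ⇒ H = (1/6, 5/6)
3. M lies on line HA with HM:MA = 1:3 ⇒ M = (-5/8, 7/8)
4. G is where the line through V parallel to HN meets line NM ⇒ G = (53, -4)
through K parallel to AH: direction (19/6, -1/6); meets GH at D = (-152/39, 47/39)
D = G + t·(H−G) with t = 14/13

t = 14/13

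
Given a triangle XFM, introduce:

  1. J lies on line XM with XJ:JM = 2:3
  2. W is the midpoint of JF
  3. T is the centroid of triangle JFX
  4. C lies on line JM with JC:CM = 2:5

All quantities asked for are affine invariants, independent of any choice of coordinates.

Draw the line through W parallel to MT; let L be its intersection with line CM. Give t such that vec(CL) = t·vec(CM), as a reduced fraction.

Set X = (0, 0), F = (1, 0), M = (0, 1); any affine frame gives the same invariant.
1. J lies on line XM with XJ:JM = 2:3 ⇒ J = (0, 2/5)
2. W is the midpoint of JF ⇒ W = (1/2, 1/5)
3. T is the centroid of triangle JFX ⇒ T = (1/3, 2/15)
4. C lies on line JM with JC:CM = 2:5 ⇒ C = (0, 4/7)
through W parallel to MT: direction (1/3, -13/15); meets CM at L = (0, 3/2)
L = C + t·(M−C) with t = 13/6

t = 13/6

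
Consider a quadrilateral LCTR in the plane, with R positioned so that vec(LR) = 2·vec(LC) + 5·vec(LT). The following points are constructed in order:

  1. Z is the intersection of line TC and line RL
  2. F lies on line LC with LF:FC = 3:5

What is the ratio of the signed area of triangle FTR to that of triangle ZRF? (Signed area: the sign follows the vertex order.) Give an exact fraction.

[FTR]:[ZRF] = 98/45

Work in coordinates with L = (0, 0), C = (1, 0), T = (0, 1), R = (2, 5).
1. Z is the intersection of line TC and line RL ⇒ Z = (2/7, 5/7)
2. F lies on line LC with LF:FC = 3:5 ⇒ F = (3/8, 0)
2·[FTR] = -7/2, 2·[ZRF] = -45/28
[FTR]:[ZRF] = -7/2:-45/28 = 98/45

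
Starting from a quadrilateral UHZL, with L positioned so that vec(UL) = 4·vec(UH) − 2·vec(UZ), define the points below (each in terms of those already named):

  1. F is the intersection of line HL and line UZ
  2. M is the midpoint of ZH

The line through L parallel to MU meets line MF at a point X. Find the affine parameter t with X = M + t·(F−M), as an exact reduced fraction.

Set U = (0, 0), H = (1, 0), Z = (0, 1), L = (4, -2); any affine frame gives the same invariant.
1. F is the intersection of line HL and line UZ ⇒ F = (0, 2/3)
2. M is the midpoint of ZH ⇒ M = (1/2, 1/2)
through L parallel to MU: direction (-1/2, -1/2); meets MF at X = (5, -1)
X = M + t·(F−M) with t = -9

t = -9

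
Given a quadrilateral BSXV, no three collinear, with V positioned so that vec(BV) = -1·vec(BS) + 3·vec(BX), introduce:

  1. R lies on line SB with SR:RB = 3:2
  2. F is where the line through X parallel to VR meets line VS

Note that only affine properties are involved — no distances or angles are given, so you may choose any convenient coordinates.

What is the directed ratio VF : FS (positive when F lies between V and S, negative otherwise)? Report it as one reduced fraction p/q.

VF:FS = 1/8

Work in coordinates with B = (0, 0), S = (1, 0), X = (0, 1), V = (-1, 3).
1. R lies on line SB with SR:RB = 3:2 ⇒ R = (2/5, 0)
2. F is where the line through X parallel to VR meets line VS ⇒ F = (-7/9, 8/3)
F = V + t·(S−V) with t = 1/9, so VF:FS = t:(1−t) = 1/9:8/9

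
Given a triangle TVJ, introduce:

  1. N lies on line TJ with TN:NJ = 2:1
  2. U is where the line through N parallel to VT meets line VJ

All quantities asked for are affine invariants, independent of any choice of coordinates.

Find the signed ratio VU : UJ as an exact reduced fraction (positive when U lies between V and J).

VU:UJ = 2

Set T = (0, 0), V = (1, 0), J = (0, 1); any affine frame gives the same invariant.
1. N lies on line TJ with TN:NJ = 2:1 ⇒ N = (0, 2/3)
2. U is where the line through N parallel to VT meets line VJ ⇒ U = (1/3, 2/3)
U = V + t·(J−V) with t = 2/3, so VU:UJ = t:(1−t) = 2/3:1/3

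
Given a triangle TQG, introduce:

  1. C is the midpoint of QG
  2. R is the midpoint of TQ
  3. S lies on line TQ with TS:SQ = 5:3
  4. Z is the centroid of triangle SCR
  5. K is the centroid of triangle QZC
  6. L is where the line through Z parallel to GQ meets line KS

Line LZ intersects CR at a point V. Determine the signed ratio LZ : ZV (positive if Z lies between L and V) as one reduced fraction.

Choose coordinates T = (0, 0), Q = (1, 0), G = (0, 1).
1. C is the midpoint of QG ⇒ C = (1/2, 1/2)
2. R is the midpoint of TQ ⇒ R = (1/2, 0)
3. S lies on line TQ with TS:SQ = 5:3 ⇒ S = (5/8, 0)
4. Z is the centroid of triangle SCR ⇒ Z = (13/24, 1/6)
5. K is the centroid of triangle QZC ⇒ K = (49/72, 2/9)
6. L is where the line through Z parallel to GQ meets line KS ⇒ L = (77/120, 1/15)
line LZ meets CR at V = (1/2, 5/24)
Z = L + t·(V−L) with t = 12/17, so LZ:ZV = 12/17:5/17

LZ:ZV = 12/5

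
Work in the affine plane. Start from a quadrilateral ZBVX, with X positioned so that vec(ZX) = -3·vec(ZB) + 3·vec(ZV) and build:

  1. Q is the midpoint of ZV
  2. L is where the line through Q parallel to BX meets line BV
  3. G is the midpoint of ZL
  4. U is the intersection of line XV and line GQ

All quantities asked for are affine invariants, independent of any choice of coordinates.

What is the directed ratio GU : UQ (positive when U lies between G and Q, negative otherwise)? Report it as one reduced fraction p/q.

GU:UQ = -5/3

Work in coordinates with Z = (0, 0), B = (1, 0), V = (0, 1), X = (-3, 3).
1. Q is the midpoint of ZV ⇒ Q = (0, 1/2)
2. L is where the line through Q parallel to BX meets line BV ⇒ L = (2, -1)
3. G is the midpoint of ZL ⇒ G = (1, -1/2)
4. U is the intersection of line XV and line GQ ⇒ U = (-3/2, 2)
U = G + t·(Q−G) with t = 5/2, so GU:UQ = t:(1−t) = 5/2:-3/2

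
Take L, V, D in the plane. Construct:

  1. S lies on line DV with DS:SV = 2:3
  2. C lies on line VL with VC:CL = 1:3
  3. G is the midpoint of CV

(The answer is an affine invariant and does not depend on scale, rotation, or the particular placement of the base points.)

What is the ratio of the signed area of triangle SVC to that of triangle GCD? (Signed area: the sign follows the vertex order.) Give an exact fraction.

[SVC]:[GCD] = 6/5

Work in coordinates with L = (0, 0), V = (1, 0), D = (0, 1).
1. S lies on line DV with DS:SV = 2:3 ⇒ S = (2/5, 3/5)
2. C lies on line VL with VC:CL = 1:3 ⇒ C = (3/4, 0)
3. G is the midpoint of CV ⇒ G = (7/8, 0)
2·[SVC] = -3/20, 2·[GCD] = -1/8
[SVC]:[GCD] = -3/20:-1/8 = 6/5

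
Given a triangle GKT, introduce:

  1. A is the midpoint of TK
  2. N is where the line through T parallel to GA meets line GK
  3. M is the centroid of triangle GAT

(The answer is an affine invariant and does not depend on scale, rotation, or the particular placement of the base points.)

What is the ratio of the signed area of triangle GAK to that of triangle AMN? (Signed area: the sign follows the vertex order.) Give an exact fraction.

[GAK]:[AMN] = -3

Choose coordinates G = (0, 0), K = (1, 0), T = (0, 1).
1. A is the midpoint of TK ⇒ A = (1/2, 1/2)
2. N is where the line through T parallel to GA meets line GK ⇒ N = (-1, 0)
3. M is the centroid of triangle GAT ⇒ M = (1/6, 1/2)
2·[GAK] = -1/2, 2·[AMN] = 1/6
[GAK]:[AMN] = -1/2:1/6 = -3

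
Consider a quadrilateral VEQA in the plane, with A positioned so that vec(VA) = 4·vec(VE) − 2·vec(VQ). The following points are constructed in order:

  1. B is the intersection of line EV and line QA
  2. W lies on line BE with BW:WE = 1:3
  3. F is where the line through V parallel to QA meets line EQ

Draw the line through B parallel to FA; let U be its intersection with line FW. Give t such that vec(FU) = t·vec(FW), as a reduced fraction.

Assign V = (0, 0), E = (1, 0), Q = (0, 1), A = (4, -2) — the answer is frame-independent, so this choice is without loss of generality.
1. B is the intersection of line EV and line QA ⇒ B = (4/3, 0)
2. W lies on line BE with BW:WE = 1:3 ⇒ W = (5/4, 0)
3. F is where the line through V parallel to QA meets line EQ ⇒ F = (4, -3)
through B parallel to FA: direction (0, 1); meets FW at U = (4/3, -1/11)
U = F + t·(W−F) with t = 32/33

t = 32/33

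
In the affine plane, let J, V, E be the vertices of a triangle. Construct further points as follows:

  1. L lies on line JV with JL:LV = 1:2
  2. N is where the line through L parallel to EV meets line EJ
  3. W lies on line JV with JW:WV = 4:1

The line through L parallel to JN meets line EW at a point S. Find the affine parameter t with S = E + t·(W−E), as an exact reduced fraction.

Choose coordinates J = (0, 0), V = (1, 0), E = (0, 1).
1. L lies on line JV with JL:LV = 1:2 ⇒ L = (1/3, 0)
2. N is where the line through L parallel to EV meets line EJ ⇒ N = (0, 1/3)
3. W lies on line JV with JW:WV = 4:1 ⇒ W = (4/5, 0)
through L parallel to JN: direction (0, 1/3); meets EW at S = (1/3, 7/12)
S = E + t·(W−E) with t = 5/12

t = 5/12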